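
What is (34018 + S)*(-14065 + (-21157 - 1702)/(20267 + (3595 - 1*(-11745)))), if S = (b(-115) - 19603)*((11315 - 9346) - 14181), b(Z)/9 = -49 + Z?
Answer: -42980145076383508/11869 ≈ -3.6212e+12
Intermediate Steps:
b(Z) = -441 + 9*Z (b(Z) = 9*(-49 + Z) = -441 + 9*Z)
S = 257416748 (S = ((-441 + 9*(-115)) - 19603)*((11315 - 9346) - 14181) = ((-441 - 1035) - 19603)*(1969 - 14181) = (-1476 - 19603)*(-12212) = -21079*(-12212) = 257416748)
(34018 + S)*(-14065 + (-21157 - 1702)/(20267 + (3595 - 1*(-11745)))) = (34018 + 257416748)*(-14065 + (-21157 - 1702)/(20267 + (3595 - 1*(-11745)))) = 257450766*(-14065 - 22859/(20267 + (3595 + 11745))) = 257450766*(-14065 - 22859/(20267 + 15340)) = 257450766*(-14065 - 22859/35607) = 257450766*(-500835314/35607) = -42980145076383508/11869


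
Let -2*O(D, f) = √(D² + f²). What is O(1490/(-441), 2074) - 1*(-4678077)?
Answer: 4678077 - √209139393514/441 ≈ 4.6770e+6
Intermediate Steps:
O(D, f) = -√(D² + f²)/2
O(1490/(-441), 2074) - 1*(-4678077) = -√((1490/(-441))² + 2074²)/2 - 1*(-4678077) = -√((1490*(-1/441))² + 4301476)/2 + 4678077 = -√((-1490/441)² + 4301476)/2 + 4678077 = -√(2220100/194481 + 4301476)/2 + 4678077 = -√209139393514/441 + 4678077 = 4678077 - √209139393514/441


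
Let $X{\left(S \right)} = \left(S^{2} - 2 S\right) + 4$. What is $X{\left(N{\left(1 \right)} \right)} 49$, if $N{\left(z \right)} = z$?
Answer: $147$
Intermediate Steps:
$X{\left(S \right)} = 4 + S^{2} - 2 S$
$X{\left(N{\left(1 \right)} \right)} 49 = \left(4 + 1^{2} - 2\right) 49 = \left(4 + 1 - 2\right) 49 = 3 \cdot 49 = 147$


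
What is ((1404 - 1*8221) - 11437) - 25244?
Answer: -43498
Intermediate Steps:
((1404 - 1*8221) - 11437) - 25244 = ((1404 - 8221) - 11437) - 25244 = (-6817 - 11437) - 25244 = -18254 - 25244 = -43498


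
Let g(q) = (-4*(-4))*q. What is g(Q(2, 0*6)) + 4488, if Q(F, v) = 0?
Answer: 4488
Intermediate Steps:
g(q) = 16*q
g(Q(2, 0*6)) + 4488 = 16*0 + 4488 = 0 + 4488 = 4488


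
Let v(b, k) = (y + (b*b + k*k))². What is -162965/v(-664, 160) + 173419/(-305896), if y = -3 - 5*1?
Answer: -428840241465227/756435807027648 ≈ -0.56692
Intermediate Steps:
y = -8 (y = -3 - 5 = -8)
v(b, k) = (-8 + b² + k²)² (v(b, k) = (-8 + (b*b + k*k))² = (-8 + (b² + k²))² = (-8 + b² + k²)²)
-162965/v(-664, 160) + 173419/(-305896) = -162965/(-8 + (-664)² + 160²)² + 173419/(-305896) = -162965/(-8 + 440896 + 25600)² + 173419*(-1/305896) = -162965/(466488²) - 173419/305896 = -162965/217611054144 - 173419/305896 = -162965*1/217611054144 - 173419/305896 = -14815/19782823104 - 173419/305896 = -428840241465227/756435807027648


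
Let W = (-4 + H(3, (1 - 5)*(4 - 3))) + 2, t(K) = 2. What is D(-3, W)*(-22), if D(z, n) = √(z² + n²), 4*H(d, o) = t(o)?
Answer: -33*√5 ≈ -73.790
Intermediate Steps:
H(d, o) = ½ (H(d, o) = (¼)*2 = ½)
W = -3/2 (W = (-4 + ½) + 2 = -7/2 + 2 = -3/2 ≈ -1.5000)
D(z, n) = √(n² + z²)
D(-3, W)*(-22) = √((-3/2)² + (-3)²)*(-22) = √(9/4 + 9)*(-22) = √(45/4)*(-22) = (3*√5/2)*(-22) = -33*√5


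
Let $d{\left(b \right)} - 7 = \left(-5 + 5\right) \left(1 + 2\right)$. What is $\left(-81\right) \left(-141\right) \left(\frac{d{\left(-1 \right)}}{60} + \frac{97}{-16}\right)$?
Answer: $- \frac{5432589}{80} \approx -67907.0$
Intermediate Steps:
$d{\left(b \right)} = 7$ ($d{\left(b \right)} = 7 + \left(-5 + 5\right) \left(1 + 2\right) = 7 + 0 \cdot 3 = 7 + 0 = 7$)
$\left(-81\right) \left(-141\right) \left(\frac{d{\left(-1 \right)}}{60} + \frac{97}{-16}\right) = \left(-81\right) \left(-141\right) \left(\frac{7}{60} + \frac{97}{-16}\right) = 11421 \left(7 \cdot \frac{1}{60} + 97 \left(- \frac{1}{16}\right)\right) = 11421 \left(\frac{7}{60} - \frac{97}{16}\right) = 11421 \left(- \frac{1427}{240}\right) = - \frac{5432589}{80}$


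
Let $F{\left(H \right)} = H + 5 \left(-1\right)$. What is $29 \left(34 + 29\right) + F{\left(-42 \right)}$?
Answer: $1780$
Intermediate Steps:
$F{\left(H \right)} = -5 + H$ ($F{\left(H \right)} = H - 5 = -5 + H$)
$29 \left(34 + 29\right) + F{\left(-42 \right)} = 29 \left(34 + 29\right) - 47 = 29 \cdot 63 - 47 = 1827 - 47 = 1780$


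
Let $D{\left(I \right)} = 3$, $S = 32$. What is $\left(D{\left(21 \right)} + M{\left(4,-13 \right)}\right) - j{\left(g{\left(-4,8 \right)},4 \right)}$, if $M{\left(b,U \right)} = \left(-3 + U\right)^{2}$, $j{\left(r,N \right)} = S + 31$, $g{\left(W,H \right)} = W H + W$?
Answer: $196$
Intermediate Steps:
$g{\left(W,H \right)} = W + H W$ ($g{\left(W,H \right)} = H W + W = W + H W$)
$j{\left(r,N \right)} = 63$ ($j{\left(r,N \right)} = 32 + 31 = 63$)
$\left(D{\left(21 \right)} + M{\left(4,-13 \right)}\right) - j{\left(g{\left(-4,8 \right)},4 \right)} = \left(3 + \left(-3 - 13\right)^{2}\right) - 63 = \left(3 + \left(-16\right)^{2}\right) - 63 = \left(3 + 256\right) - 63 = 259 - 63 = 196$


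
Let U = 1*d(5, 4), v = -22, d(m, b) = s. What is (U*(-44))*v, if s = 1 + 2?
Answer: 2904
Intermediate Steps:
s = 3
d(m, b) = 3
U = 3 (U = 1*3 = 3)
(U*(-44))*v = (3*(-44))*(-22) = -132*(-22) = 2904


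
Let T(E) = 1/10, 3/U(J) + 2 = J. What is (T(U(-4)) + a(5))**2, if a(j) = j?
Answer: 2601/100 ≈ 26.010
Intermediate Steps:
U(J) = 3/(-2 + J)
T(E) = 1/10
(T(U(-4)) + a(5))**2 = (1/10 + 5)**2 = (51/10)**2 = 2601/100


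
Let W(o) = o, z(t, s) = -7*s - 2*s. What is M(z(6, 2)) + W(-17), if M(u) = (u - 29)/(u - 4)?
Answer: -327/22 ≈ -14.864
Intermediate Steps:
z(t, s) = -9*s
M(u) = (-29 + u)/(-4 + u)
M(z(6, 2)) + W(-17) = (-29 - 9*2)/(-4 - 9*2) - 17 = (-29 - 18)/(-4 - 18) - 17 = -47/(-22) - 17 = -1/22*(-47) - 17 = 47/22 - 17 = -327/22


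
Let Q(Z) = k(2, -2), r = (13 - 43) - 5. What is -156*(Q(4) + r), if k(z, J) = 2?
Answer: 5148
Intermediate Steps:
r = -35 (r = -30 - 5 = -35)
Q(Z) = 2
-156*(Q(4) + r) = -156*(2 - 35) = -156*(-33) = 5148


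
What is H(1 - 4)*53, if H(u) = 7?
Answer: 371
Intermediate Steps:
H(1 - 4)*53 = 7*53 = 371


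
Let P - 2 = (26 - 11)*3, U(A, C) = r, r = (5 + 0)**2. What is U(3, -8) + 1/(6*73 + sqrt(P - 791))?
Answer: 802523/32098 - I*sqrt(186)/96294 ≈ 25.002 - 0.00014163*I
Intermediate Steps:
r = 25 (r = 5**2 = 25)
U(A, C) = 25
P = 47 (P = 2 + (26 - 11)*3 = 2 + 15*3 = 2 + 45 = 47)
U(3, -8) + 1/(6*73 + sqrt(P - 791)) = 25 + 1/(6*73 + sqrt(47 - 791)) = 25 + 1/(438 + sqrt(-744)) = 25 + 1/(438 + 2*I*sqrt(186))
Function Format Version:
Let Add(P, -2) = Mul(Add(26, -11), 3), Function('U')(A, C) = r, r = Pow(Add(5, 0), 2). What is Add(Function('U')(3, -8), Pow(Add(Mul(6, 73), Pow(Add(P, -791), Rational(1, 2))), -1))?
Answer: Add(Rational(802523, 32098), Mul(Rational(-1, 96294), I, Pow(186, Rational(1, 2)))) ≈ Add(25.002, Mul(-0.00014163, I))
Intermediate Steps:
r = 25 (r = Pow(5, 2) = 25)
Function('U')(A, C) = 25
P = 47 (P = Add(2, Mul(Add(26, -11), 3)) = Add(2, Mul(15, 3)) = Add(2, 45) = 47)
Add(Function('U')(3, -8), Pow(Add(Mul(6, 73), Pow(Add(P, -791), Rational(1, 2))), -1)) = Add(25, Pow(Add(Mul(6, 73), Pow(Add(47, -791), Rational(1, 2))), -1)) = Add(25, Pow(Add(438, Pow(-744, Rational(1, 2))), -1)) = Add(25, Pow(Add(438, Mul(2, I, Pow(186, Rational(1, 2)))), -1))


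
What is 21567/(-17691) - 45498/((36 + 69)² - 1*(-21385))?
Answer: -250648598/95560885 ≈ -2.6229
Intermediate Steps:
21567/(-17691) - 45498/((36 + 69)² - 1*(-21385)) = 21567*(-1/17691) - 45498/(105² + 21385) = -7189/5897 - 45498/(11025 + 21385) = -7189/5897 - 45498/32410 = -7189/5897 - 45498*1/32410 = -7189/5897 - 22749/16205 = -250648598/95560885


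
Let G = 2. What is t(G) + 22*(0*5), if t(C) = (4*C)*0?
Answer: 0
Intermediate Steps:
t(C) = 0
t(G) + 22*(0*5) = 0 + 22*(0*5) = 0 + 22*0 = 0 + 0 = 0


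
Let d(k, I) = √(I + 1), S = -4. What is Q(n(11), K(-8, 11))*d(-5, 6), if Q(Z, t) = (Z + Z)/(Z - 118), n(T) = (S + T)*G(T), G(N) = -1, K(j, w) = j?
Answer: 14*√7/125 ≈ 0.29632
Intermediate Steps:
d(k, I) = √(1 + I)
n(T) = 4 - T (n(T) = (-4 + T)*(-1) = 4 - T)
Q(Z, t) = 2*Z/(-118 + Z) (Q(Z, t) = (2*Z)/(-118 + Z) = 2*Z/(-118 + Z))
Q(n(11), K(-8, 11))*d(-5, 6) = (2*(4 - 1*11)/(-118 + (4 - 1*11)))*√(1 + 6) = (2*(4 - 11)/(-118 + (4 - 11)))*√7 = (2*(-7)/(-118 - 7))*√7 = (2*(-7)/(-125))*√7 = (2*(-7)*(-1/125))*√7 = 14*√7/125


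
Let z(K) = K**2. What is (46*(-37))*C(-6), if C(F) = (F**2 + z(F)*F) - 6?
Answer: 316572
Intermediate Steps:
C(F) = -6 + F**2 + F**3 (C(F) = (F**2 + F**2*F) - 6 = (F**2 + F**3) - 6 = -6 + F**2 + F**3)
(46*(-37))*C(-6) = (46*(-37))*(-6 + (-6)**2 + (-6)**3) = -1702*(-6 + 36 - 216) = -1702*(-186) = 316572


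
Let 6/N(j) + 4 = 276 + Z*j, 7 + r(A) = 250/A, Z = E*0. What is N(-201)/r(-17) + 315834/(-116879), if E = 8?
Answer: -310897535/115008936 ≈ -2.7032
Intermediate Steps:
Z = 0 (Z = 8*0 = 0)
r(A) = -7 + 250/A
N(j) = 3/136 (N(j) = 6/(-4 + (276 + 0*j)) = 6/(-4 + (276 + 0)) = 6/(-4 + 276) = 6/272 = 6*(1/272) = 3/136)
N(-201)/r(-17) + 315834/(-116879) = 3/(136*(-7 + 250/(-17))) + 315834/(-116879) = 3/(136*(-7 + 250*(-1/17))) + 315834*(-1/116879) = 3/(136*(-7 - 250/17)) - 315834/116879 = 3/(136*(-369/17)) - 315834/116879 = (3/136)*(-17/369) - 315834/116879 = -1/984 - 315834/116879 = -310897535/115008936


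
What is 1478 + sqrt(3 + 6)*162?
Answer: 1964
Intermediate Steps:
1478 + sqrt(3 + 6)*162 = 1478 + sqrt(9)*162 = 1478 + 3*162 = 1478 + 486 = 1964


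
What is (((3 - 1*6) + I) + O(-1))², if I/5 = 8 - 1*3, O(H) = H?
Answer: 441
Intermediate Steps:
I = 25 (I = 5*(8 - 1*3) = 5*(8 - 3) = 5*5 = 25)
(((3 - 1*6) + I) + O(-1))² = (((3 - 1*6) + 25) - 1)² = (((3 - 6) + 25) - 1)² = ((-3 + 25) - 1)² = (22 - 1)² = 21² = 441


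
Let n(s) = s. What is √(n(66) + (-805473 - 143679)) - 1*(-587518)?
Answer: 587518 + 3*I*√105454 ≈ 5.8752e+5 + 974.21*I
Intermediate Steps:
√(n(66) + (-805473 - 143679)) - 1*(-587518) = √(66 + (-805473 - 143679)) - 1*(-587518) = √(66 - 949152) + 587518 = √(-949086) + 587518 = 3*I*√105454 + 587518 = 587518 + 3*I*√105454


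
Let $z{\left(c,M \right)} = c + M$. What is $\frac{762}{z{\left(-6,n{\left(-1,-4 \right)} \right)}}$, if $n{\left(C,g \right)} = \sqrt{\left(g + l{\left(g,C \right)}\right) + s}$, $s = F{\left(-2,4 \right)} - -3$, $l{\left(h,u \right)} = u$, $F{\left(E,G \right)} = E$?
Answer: $- \frac{1143}{10} - \frac{381 i}{10} \approx -114.3 - 38.1 i$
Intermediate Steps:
$s = 1$ ($s = -2 - -3 = -2 + 3 = 1$)
$n{\left(C,g \right)} = \sqrt{1 + C + g}$ ($n{\left(C,g \right)} = \sqrt{\left(g + C\right) + 1} = \sqrt{\left(C + g\right) + 1} = \sqrt{1 + C + g}$)
$z{\left(c,M \right)} = M + c$
$\frac{762}{z{\left(-6,n{\left(-1,-4 \right)} \right)}} = \frac{762}{\sqrt{1 - 1 - 4} - 6} = \frac{762}{\sqrt{-4} - 6} = \frac{762}{2 i - 6} = \frac{762}{-6 + 2 i} = 762 \frac{-6 - 2 i}{40} = \frac{381 \left(-6 - 2 i\right)}{20}$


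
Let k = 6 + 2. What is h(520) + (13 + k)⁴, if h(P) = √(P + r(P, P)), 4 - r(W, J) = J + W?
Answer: 194481 + 2*I*√129 ≈ 1.9448e+5 + 22.716*I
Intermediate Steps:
r(W, J) = 4 - J - W (r(W, J) = 4 - (J + W) = 4 + (-J - W) = 4 - J - W)
k = 8
h(P) = √(4 - P) (h(P) = √(P + (4 - P - P)) = √(P + (4 - 2*P)) = √(4 - P))
h(520) + (13 + k)⁴ = √(4 - 1*520) + (13 + 8)⁴ = √(4 - 520) + 21⁴ = √(-516) + 194481 = 2*I*√129 + 194481 = 194481 + 2*I*√129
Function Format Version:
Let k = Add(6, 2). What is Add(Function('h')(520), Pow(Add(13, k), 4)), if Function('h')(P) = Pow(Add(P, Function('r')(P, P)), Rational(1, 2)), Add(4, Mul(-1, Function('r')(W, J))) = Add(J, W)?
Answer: Add(194481, Mul(2, I, Pow(129, Rational(1, 2)))) ≈ Add(1.9448e+5, Mul(22.716, I))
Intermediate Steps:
Function('r')(W, J) = Add(4, Mul(-1, J), Mul(-1, W)) (Function('r')(W, J) = Add(4, Mul(-1, Add(J, W))) = Add(4, Add(Mul(-1, J), Mul(-1, W))) = Add(4, Mul(-1, J), Mul(-1, W)))
k = 8
Function('h')(P) = Pow(Add(4, Mul(-1, P)), Rational(1, 2)) (Function('h')(P) = Pow(Add(P, Add(4, Mul(-1, P), Mul(-1, P))), Rational(1, 2)) = Pow(Add(P, Add(4, Mul(-2, P))), Rational(1, 2)) = Pow(Add(4, Mul(-1, P)), Rational(1, 2)))
Add(Function('h')(520), Pow(Add(13, k), 4)) = Add(Pow(Add(4, Mul(-1, 520)), Rational(1, 2)), Pow(Add(13, 8), 4)) = Add(Pow(Add(4, -520), Rational(1, 2)), Pow(21, 4)) = Add(Pow(-516, Rational(1, 2)), 194481) = Add(Mul(2, I, Pow(129, Rational(1, 2))), 194481) = Add(194481, Mul(2, I, Pow(129, Rational(1, 2))))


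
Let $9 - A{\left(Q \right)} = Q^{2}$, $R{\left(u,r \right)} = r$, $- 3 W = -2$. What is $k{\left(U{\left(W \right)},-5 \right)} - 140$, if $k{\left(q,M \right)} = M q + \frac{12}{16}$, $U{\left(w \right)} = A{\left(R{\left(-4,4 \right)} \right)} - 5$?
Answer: $- \frac{317}{4} \approx -79.25$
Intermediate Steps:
$W = \frac{2}{3}$ ($W = \left(- \frac{1}{3}\right) \left(-2\right) = \frac{2}{3} \approx 0.66667$)
$A{\left(Q \right)} = 9 - Q^{2}$
$U{\left(w \right)} = -12$ ($U{\left(w \right)} = \left(9 - 4^{2}\right) - 5 = \left(9 - 16\right) - 5 = -7 - 5 = -12$)
$k{\left(q,M \right)} = \frac{3}{4} + M q$ ($k{\left(q,M \right)} = M q + 12 \cdot \frac{1}{16} = M q + \frac{3}{4} = \frac{3}{4} + M q$)
$k{\left(U{\left(W \right)},-5 \right)} - 140 = \left(\frac{3}{4} - -60\right) - 140 = \left(\frac{3}{4} + 60\right) - 140 = \frac{243}{4} - 140 = - \frac{317}{4}$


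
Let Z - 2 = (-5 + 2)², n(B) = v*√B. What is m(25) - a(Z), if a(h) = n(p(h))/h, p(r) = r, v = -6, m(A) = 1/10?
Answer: ⅒ + 6*√11/11 ≈ 1.9091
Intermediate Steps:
m(A) = ⅒
n(B) = -6*√B
Z = 11 (Z = 2 + (-5 + 2)² = 2 + (-3)² = 2 + 9 = 11)
a(h) = -6/√h (a(h) = (-6*√h)/h = -6/√h)
m(25) - a(Z) = ⅒ - (-6)/√11 = ⅒ - (-6)*√11/11 = ⅒ + 6*√11/11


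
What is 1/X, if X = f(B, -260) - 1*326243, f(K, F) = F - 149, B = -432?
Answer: -1/326652 ≈ -3.0614e-6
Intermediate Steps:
f(K, F) = -149 + F
X = -326652 (X = (-149 - 260) - 1*326243 = -409 - 326243 = -326652)
1/X = 1/(-326652) = -1/326652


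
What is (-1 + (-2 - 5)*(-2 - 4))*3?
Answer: 123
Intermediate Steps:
(-1 + (-2 - 5)*(-2 - 4))*3 = (-1 - 7*(-6))*3 = (-1 + 42)*3 = 41*3 = 123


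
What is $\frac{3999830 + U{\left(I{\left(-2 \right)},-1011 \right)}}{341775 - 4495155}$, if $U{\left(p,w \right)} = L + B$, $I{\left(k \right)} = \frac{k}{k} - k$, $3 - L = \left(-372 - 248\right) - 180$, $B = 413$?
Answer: $- \frac{3073}{3190} \approx -0.96332$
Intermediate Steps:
$L = 803$ ($L = 3 - \left(\left(-372 - 248\right) - 180\right) = 3 - \left(-620 - 180\right) = 3 - -800 = 3 + 800 = 803$)
$I{\left(k \right)} = 1 - k$
$U{\left(p,w \right)} = 1216$ ($U{\left(p,w \right)} = 803 + 413 = 1216$)
$\frac{3999830 + U{\left(I{\left(-2 \right)},-1011 \right)}}{341775 - 4495155} = \frac{3999830 + 1216}{341775 - 4495155} = \frac{4001046}{-4153380} = 4001046 \left(- \frac{1}{4153380}\right) = - \frac{3073}{3190}$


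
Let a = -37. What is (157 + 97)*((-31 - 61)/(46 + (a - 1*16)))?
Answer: 23368/7 ≈ 3338.3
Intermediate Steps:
(157 + 97)*((-31 - 61)/(46 + (a - 1*16))) = (157 + 97)*((-31 - 61)/(46 + (-37 - 1*16))) = 254*(-92/(46 + (-37 - 16))) = 254*(-92/(46 - 53)) = 254*(-92/(-7)) = 254*(-92*(-⅐)) = 254*(92/7) = 23368/7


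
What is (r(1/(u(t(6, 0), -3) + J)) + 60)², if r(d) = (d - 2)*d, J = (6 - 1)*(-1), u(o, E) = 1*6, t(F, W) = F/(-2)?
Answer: 3481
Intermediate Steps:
t(F, W) = -F/2 (t(F, W) = F*(-½) = -F/2)
u(o, E) = 6
J = -5 (J = 5*(-1) = -5)
r(d) = d*(-2 + d) (r(d) = (-2 + d)*d = d*(-2 + d))
(r(1/(u(t(6, 0), -3) + J)) + 60)² = ((-2 + 1/(6 - 5))/(6 - 5) + 60)² = ((-2 + 1/1)/1 + 60)² = (1*(-2 + 1) + 60)² = (1*(-1) + 60)² = (-1 + 60)² = 59² = 3481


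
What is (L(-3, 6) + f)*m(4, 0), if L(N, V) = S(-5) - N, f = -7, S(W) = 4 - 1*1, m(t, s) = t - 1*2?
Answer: -2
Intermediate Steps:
m(t, s) = -2 + t (m(t, s) = t - 2 = -2 + t)
S(W) = 3 (S(W) = 4 - 1 = 3)
L(N, V) = 3 - N
(L(-3, 6) + f)*m(4, 0) = ((3 - 1*(-3)) - 7)*(-2 + 4) = ((3 + 3) - 7)*2 = (6 - 7)*2 = -1*2 = -2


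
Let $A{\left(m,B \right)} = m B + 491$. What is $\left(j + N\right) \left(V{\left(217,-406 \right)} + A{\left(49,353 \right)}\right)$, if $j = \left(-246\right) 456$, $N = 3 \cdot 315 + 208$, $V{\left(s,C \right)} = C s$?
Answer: $7806471222$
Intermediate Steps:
$A{\left(m,B \right)} = 491 + B m$ ($A{\left(m,B \right)} = B m + 491 = 491 + B m$)
$N = 1153$ ($N = 945 + 208 = 1153$)
$j = -112176$
$\left(j + N\right) \left(V{\left(217,-406 \right)} + A{\left(49,353 \right)}\right) = \left(-112176 + 1153\right) \left(\left(-406\right) 217 + \left(491 + 353 \cdot 49\right)\right) = - 111023 \left(-88102 + \left(491 + 17297\right)\right) = - 111023 \left(-88102 + 17788\right) = \left(-111023\right) \left(-70314\right) = 7806471222$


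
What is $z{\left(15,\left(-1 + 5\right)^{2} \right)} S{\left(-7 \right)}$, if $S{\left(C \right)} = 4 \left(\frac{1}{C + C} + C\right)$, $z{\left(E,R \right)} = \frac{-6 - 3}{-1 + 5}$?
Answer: $\frac{891}{14} \approx 63.643$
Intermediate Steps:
$z{\left(E,R \right)} = - \frac{9}{4}$
$S{\left(C \right)} = \frac{2}{C} + 4 C$ ($S{\left(C \right)} = 4 \left(\frac{1}{2 C} + C\right) = 4 \left(C + \frac{1}{2 C}\right) = \frac{2}{C} + 4 C$)
$z{\left(15,\left(-1 + 5\right)^{2} \right)} S{\left(-7 \right)} = - \frac{9 \left(\frac{2}{-7} + 4 \left(-7\right)\right)}{4} = - \frac{9 \left(2 \left(- \frac{1}{7}\right) - 28\right)}{4} = - \frac{9 \left(- \frac{2}{7} - 28\right)}{4} = \left(- \frac{9}{4}\right) \left(- \frac{198}{7}\right) = \frac{891}{14}$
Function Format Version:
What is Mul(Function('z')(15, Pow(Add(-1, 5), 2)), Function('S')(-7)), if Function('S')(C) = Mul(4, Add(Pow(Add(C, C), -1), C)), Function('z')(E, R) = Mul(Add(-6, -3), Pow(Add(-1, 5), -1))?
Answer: Rational(891, 14) ≈ 63.643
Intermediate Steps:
Function('z')(E, R) = Rational(-9, 4) (Function('z')(E, R) = Mul(-9, Pow(4, -1)) = Mul(-9, Rational(1, 4)) = Rational(-9, 4))
Function('S')(C) = Add(Mul(2, Pow(C, -1)), Mul(4, C)) (Function('S')(C) = Mul(4, Add(Pow(Mul(2, C), -1), C)) = Mul(4, Add(Mul(Rational(1, 2), Pow(C, -1)), C)) = Mul(4, Add(C, Mul(Rational(1, 2), Pow(C, -1)))) = Add(Mul(2, Pow(C, -1)), Mul(4, C)))
Mul(Function('z')(15, Pow(Add(-1, 5), 2)), Function('S')(-7)) = Mul(Rational(-9, 4), Add(Mul(2, Pow(-7, -1)), Mul(4, -7))) = Mul(Rational(-9, 4), Add(Mul(2, Rational(-1, 7)), -28)) = Mul(Rational(-9, 4), Add(Rational(-2, 7), -28)) = Mul(Rational(-9, 4), Rational(-198, 7)) = Rational(891, 14)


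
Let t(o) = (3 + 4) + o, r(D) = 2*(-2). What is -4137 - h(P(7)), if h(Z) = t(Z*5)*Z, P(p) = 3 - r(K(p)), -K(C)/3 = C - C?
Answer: -4431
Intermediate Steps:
K(C) = 0 (K(C) = -3*(C - C) = -3*0 = 0)
r(D) = -4
t(o) = 7 + o
P(p) = 7 (P(p) = 3 - 1*(-4) = 3 + 4 = 7)
h(Z) = Z*(7 + 5*Z) (h(Z) = (7 + Z*5)*Z = (7 + 5*Z)*Z = Z*(7 + 5*Z))
-4137 - h(P(7)) = -4137 - 7*(7 + 5*7) = -4137 - 7*(7 + 35) = -4137 - 7*42 = -4137 - 1*294 = -4137 - 294 = -4431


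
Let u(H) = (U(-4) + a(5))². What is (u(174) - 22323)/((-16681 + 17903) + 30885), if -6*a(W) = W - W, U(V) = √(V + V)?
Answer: -22331/32107 ≈ -0.69552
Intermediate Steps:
U(V) = √2*√V (U(V) = √(2*V) = √2*√V)
a(W) = 0 (a(W) = -(W - W)/6 = -⅙*0 = 0)
u(H) = -8 (u(H) = (√2*√(-4) + 0)² = (√2*(2*I) + 0)² = (2*I*√2 + 0)² = (2*I*√2)² = -8)
(u(174) - 22323)/((-16681 + 17903) + 30885) = (-8 - 22323)/((-16681 + 17903) + 30885) = -22331/(1222 + 30885) = -22331/32107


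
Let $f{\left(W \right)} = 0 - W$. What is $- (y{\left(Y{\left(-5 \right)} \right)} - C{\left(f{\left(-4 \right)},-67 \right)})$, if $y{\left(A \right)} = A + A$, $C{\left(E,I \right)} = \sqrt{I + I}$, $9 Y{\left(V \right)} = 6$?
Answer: $- \frac{4}{3} + i \sqrt{134} \approx -1.3333 + 11.576 i$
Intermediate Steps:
$f{\left(W \right)} = - W$
$Y{\left(V \right)} = \frac{2}{3}$ ($Y{\left(V \right)} = \frac{1}{9} \cdot 6 = \frac{2}{3}$)
$C{\left(E,I \right)} = \sqrt{2} \sqrt{I}$ ($C{\left(E,I \right)} = \sqrt{2 I} = \sqrt{2} \sqrt{I}$)
$y{\left(A \right)} = 2 A$
$- (y{\left(Y{\left(-5 \right)} \right)} - C{\left(f{\left(-4 \right)},-67 \right)}) = - (2 \cdot \frac{2}{3} - \sqrt{2} \sqrt{-67}) = - (\frac{4}{3} - \sqrt{2} i \sqrt{67}) = - (\frac{4}{3} - i \sqrt{134}) = - \frac{4}{3} + i \sqrt{134}$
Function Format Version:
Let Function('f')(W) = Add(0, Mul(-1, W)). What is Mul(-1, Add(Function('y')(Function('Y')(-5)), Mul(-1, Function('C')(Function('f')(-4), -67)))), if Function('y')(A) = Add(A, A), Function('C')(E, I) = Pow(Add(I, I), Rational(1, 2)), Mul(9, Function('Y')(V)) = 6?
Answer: Add(Rational(-4, 3), Mul(I, Pow(134, Rational(1, 2)))) ≈ Add(-1.3333, Mul(11.576, I))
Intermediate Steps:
Function('f')(W) = Mul(-1, W)
Function('Y')(V) = Rational(2, 3) (Function('Y')(V) = Mul(Rational(1, 9), 6) = Rational(2, 3))
Function('C')(E, I) = Mul(Pow(2, Rational(1, 2)), Pow(I, Rational(1, 2))) (Function('C')(E, I) = Pow(Mul(2, I), Rational(1, 2)) = Mul(Pow(2, Rational(1, 2)), Pow(I, Rational(1, 2))))
Function('y')(A) = Mul(2, A)
Mul(-1, Add(Function('y')(Function('Y')(-5)), Mul(-1, Function('C')(Function('f')(-4), -67)))) = Mul(-1, Add(Mul(2, Rational(2, 3)), Mul(-1, Mul(Pow(2, Rational(1, 2)), Pow(-67, Rational(1, 2)))))) = Mul(-1, Add(Rational(4, 3), Mul(-1, Mul(Pow(2, Rational(1, 2)), Mul(I, Pow(67, Rational(1, 2))))))) = Mul(-1, Add(Rational(4, 3), Mul(-1, Mul(I, Pow(134, Rational(1, 2)))))) = Mul(-1, Add(Rational(4, 3), Mul(-1, I, Pow(134, Rational(1, 2))))) = Add(Rational(-4, 3), Mul(I, Pow(134, Rational(1, 2))))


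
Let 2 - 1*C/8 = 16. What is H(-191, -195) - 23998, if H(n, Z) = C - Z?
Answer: -23915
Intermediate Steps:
C = -112 (C = 16 - 8*16 = 16 - 128 = -112)
H(n, Z) = -112 - Z
H(-191, -195) - 23998 = (-112 - 1*(-195)) - 23998 = (-112 + 195) - 23998 = 83 - 23998 = -23915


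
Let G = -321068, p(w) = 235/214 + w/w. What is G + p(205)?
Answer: -68708103/214 ≈ -3.2107e+5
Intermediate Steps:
p(w) = 449/214 (p(w) = 235*(1/214) + 1 = 235/214 + 1 = 449/214)
G + p(205) = -321068 + 449/214 = -68708103/214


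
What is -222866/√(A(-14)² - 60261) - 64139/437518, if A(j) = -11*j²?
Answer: -64139/437518 - 222866*√183523/917615 ≈ -104.19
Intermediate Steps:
-222866/√(A(-14)² - 60261) - 64139/437518 = -222866/√((-11*(-14)²)² - 60261) - 64139/437518 = -222866/√((-11*196)² - 60261) - 64139*1/437518 = -222866/√((-2156)² - 60261) - 64139/437518 = -222866/√(4648336 - 60261) - 64139/437518 = -222866*√183523/917615 - 64139/437518 = -64139/437518 - 222866*√183523/917615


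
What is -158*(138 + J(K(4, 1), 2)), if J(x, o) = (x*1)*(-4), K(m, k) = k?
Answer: -21172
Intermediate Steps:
J(x, o) = -4*x (J(x, o) = x*(-4) = -4*x)
-158*(138 + J(K(4, 1), 2)) = -158*(138 - 4*1) = -158*(138 - 4) = -158*134 = -21172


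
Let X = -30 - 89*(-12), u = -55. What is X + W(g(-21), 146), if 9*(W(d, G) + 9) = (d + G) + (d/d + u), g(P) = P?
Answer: 9332/9 ≈ 1036.9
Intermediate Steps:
X = 1038 (X = -30 + 1068 = 1038)
W(d, G) = -15 + G/9 + d/9 (W(d, G) = -9 + ((d + G) + (d/d - 55))/9 = -9 + ((G + d) + (1 - 55))/9 = -9 + ((G + d) - 54)/9 = -9 + (-54 + G + d)/9 = -9 + (-6 + G/9 + d/9) = -15 + G/9 + d/9)
X + W(g(-21), 146) = 1038 + (-15 + (⅑)*146 + (⅑)*(-21)) = 1038 + (-15 + 146/9 - 7/3) = 1038 - 10/9 = 9332/9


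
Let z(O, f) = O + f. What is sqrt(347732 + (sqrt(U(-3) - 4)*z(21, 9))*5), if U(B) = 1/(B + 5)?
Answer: sqrt(347732 + 75*I*sqrt(14)) ≈ 589.69 + 0.238*I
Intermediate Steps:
U(B) = 1/(5 + B)
sqrt(347732 + (sqrt(U(-3) - 4)*z(21, 9))*5) = sqrt(347732 + (sqrt(1/(5 - 3) - 4)*(21 + 9))*5) = sqrt(347732 + (sqrt(1/2 - 4)*30)*5) = sqrt(347732 + (sqrt(-7/2)*30)*5) = sqrt(347732 + ((I*sqrt(14)/2)*30)*5) = sqrt(347732 + (15*I*sqrt(14))*5) = sqrt(347732 + 75*I*sqrt(14))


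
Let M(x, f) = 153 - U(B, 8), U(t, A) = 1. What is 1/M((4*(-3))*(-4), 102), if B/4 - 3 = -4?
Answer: 1/152 ≈ 0.0065789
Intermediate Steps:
B = -4 (B = 12 + 4*(-4) = 12 - 16 = -4)
M(x, f) = 152 (M(x, f) = 153 - 1*1 = 153 - 1 = 152)
1/M((4*(-3))*(-4), 102) = 1/152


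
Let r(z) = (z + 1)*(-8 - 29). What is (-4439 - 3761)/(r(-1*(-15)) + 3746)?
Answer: -4100/1577 ≈ -2.5999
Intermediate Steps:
r(z) = -37 - 37*z (r(z) = (1 + z)*(-37) = -37 - 37*z)
(-4439 - 3761)/(r(-1*(-15)) + 3746) = (-4439 - 3761)/((-37 - (-37)*(-15)) + 3746) = -8200/((-37 - 37*15) + 3746) = -8200/((-37 - 555) + 3746) = -8200/(-592 + 3746) = -8200/3154 = -8200*1/3154 = -4100/1577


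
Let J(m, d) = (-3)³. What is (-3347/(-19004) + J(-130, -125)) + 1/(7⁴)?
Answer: -1223917157/45628604 ≈ -26.823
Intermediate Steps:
J(m, d) = -27
(-3347/(-19004) + J(-130, -125)) + 1/(7⁴) = (-3347/(-19004) - 27) + 1/(7⁴) = (-3347*(-1/19004) - 27) + 1/2401 = (3347/19004 - 27) + 1/2401 = -509761/19004 + 1/2401 = -1223917157/45628604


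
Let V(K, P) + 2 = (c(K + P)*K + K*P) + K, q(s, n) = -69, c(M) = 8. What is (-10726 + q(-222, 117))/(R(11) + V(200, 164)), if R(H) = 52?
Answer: -2159/6930 ≈ -0.31154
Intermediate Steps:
V(K, P) = -2 + 9*K + K*P (V(K, P) = -2 + ((8*K + K*P) + K) = -2 + (9*K + K*P) = -2 + 9*K + K*P)
(-10726 + q(-222, 117))/(R(11) + V(200, 164)) = (-10726 - 69)/(52 + (-2 + 9*200 + 200*164)) = -10795/(52 + (-2 + 1800 + 32800)) = -10795/(52 + 34598) = -10795/34650 = -10795*1/34650 = -2159/6930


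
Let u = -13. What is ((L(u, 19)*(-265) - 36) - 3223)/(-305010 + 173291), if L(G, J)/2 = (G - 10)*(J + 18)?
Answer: -447771/131719 ≈ -3.3994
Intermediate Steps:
L(G, J) = 2*(-10 + G)*(18 + J) (L(G, J) = 2*((G - 10)*(J + 18)) = 2*((-10 + G)*(18 + J)) = 2*(-10 + G)*(18 + J))
((L(u, 19)*(-265) - 36) - 3223)/(-305010 + 173291) = (((-360 - 20*19 + 36*(-13) + 2*(-13)*19)*(-265) - 36) - 3223)/(-305010 + 173291) = (((-360 - 380 - 468 - 494)*(-265) - 36) - 3223)/(-131719) = ((-1702*(-265) - 36) - 3223)*(-1/131719) = ((451030 - 36) - 3223)*(-1/131719) = (450994 - 3223)*(-1/131719) = 447771*(-1/131719) = -447771/131719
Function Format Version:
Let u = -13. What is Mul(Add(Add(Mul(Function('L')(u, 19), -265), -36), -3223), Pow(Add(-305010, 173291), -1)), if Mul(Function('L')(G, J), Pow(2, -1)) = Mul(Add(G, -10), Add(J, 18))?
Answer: Rational(-447771, 131719) ≈ -3.3994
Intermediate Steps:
Function('L')(G, J) = Mul(2, Add(-10, G), Add(18, J)) (Function('L')(G, J) = Mul(2, Mul(Add(G, -10), Add(J, 18))) = Mul(2, Mul(Add(-10, G), Add(18, J))) = Mul(2, Add(-10, G), Add(18, J)))
Mul(Add(Add(Mul(Function('L')(u, 19), -265), -36), -3223), Pow(Add(-305010, 173291), -1)) = Mul(Add(Add(Mul(Add(-360, Mul(-20, 19), Mul(36, -13), Mul(2, -13, 19)), -265), -36), -3223), Pow(Add(-305010, 173291), -1)) = Mul(Add(Add(Mul(Add(-360, -380, -468, -494), -265), -36), -3223), Pow(-131719, -1)) = Mul(Add(Add(Mul(-1702, -265), -36), -3223), Rational(-1, 131719)) = Mul(Add(Add(451030, -36), -3223), Rational(-1, 131719)) = Mul(Add(450994, -3223), Rational(-1, 131719)) = Mul(447771, Rational(-1, 131719)) = Rational(-447771, 131719)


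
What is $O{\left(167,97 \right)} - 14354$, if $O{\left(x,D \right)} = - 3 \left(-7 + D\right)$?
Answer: $-14624$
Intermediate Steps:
$O{\left(x,D \right)} = 21 - 3 D$
$O{\left(167,97 \right)} - 14354 = \left(21 - 291\right) - 14354 = -270 - 14354 = -14624$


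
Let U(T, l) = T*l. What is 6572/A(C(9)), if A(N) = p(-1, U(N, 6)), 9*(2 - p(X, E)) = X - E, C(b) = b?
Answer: 59148/73 ≈ 810.25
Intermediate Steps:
p(X, E) = 2 - X/9 + E/9 (p(X, E) = 2 - (X - E)/9 = 2 + (-X/9 + E/9) = 2 - X/9 + E/9)
A(N) = 19/9 + 2*N/3 (A(N) = 2 - ⅑*(-1) + (N*6)/9 = 2 + ⅑ + (6*N)/9 = 2 + ⅑ + 2*N/3 = 19/9 + 2*N/3)
6572/A(C(9)) = 6572/(19/9 + (⅔)*9) = 6572/(19/9 + 6) = 6572/(73/9) = 6572*(9/73) = 59148/73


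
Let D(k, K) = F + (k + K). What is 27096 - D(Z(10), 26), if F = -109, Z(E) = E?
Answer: 27169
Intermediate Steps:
D(k, K) = -109 + K + k (D(k, K) = -109 + (k + K) = -109 + (K + k) = -109 + K + k)
27096 - D(Z(10), 26) = 27096 - (-109 + 26 + 10) = 27096 - 1*(-73) = 27096 + 73 = 27169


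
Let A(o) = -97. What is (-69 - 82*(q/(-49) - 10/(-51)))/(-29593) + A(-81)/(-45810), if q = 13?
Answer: 4807545143/1129260889890 ≈ 0.0042572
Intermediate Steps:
(-69 - 82*(q/(-49) - 10/(-51)))/(-29593) + A(-81)/(-45810) = (-69 - 82*(13/(-49) - 10/(-51)))/(-29593) - 97/(-45810) = (-69 - 82*(13*(-1/49) - 10*(-1/51)))*(-1/29593) - 97*(-1/45810) = (-69 - 82*(-13/49 + 10/51))*(-1/29593) + 97/45810 = (-69 - 82*(-173/2499))*(-1/29593) + 97/45810 = (-69 + 14186/2499)*(-1/29593) + 97/45810 = -158245/2499*(-1/29593) + 97/45810 = 158245/73952907 + 97/45810 = 4807545143/1129260889890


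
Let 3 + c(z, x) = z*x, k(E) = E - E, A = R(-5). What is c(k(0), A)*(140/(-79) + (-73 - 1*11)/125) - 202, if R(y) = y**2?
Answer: -1922342/9875 ≈ -194.67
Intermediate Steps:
A = 25 (A = (-5)**2 = 25)
k(E) = 0
c(z, x) = -3 + x*z (c(z, x) = -3 + z*x = -3 + x*z)
c(k(0), A)*(140/(-79) + (-73 - 1*11)/125) - 202 = (-3 + 25*0)*(140/(-79) + (-73 - 1*11)/125) - 202 = (-3 + 0)*(140*(-1/79) + (-73 - 11)*(1/125)) - 202 = -3*(-140/79 - 84*1/125) - 202 = -3*(-140/79 - 84/125) - 202 = -3*(-24136/9875) - 202 = 72408/9875 - 202 = -1922342/9875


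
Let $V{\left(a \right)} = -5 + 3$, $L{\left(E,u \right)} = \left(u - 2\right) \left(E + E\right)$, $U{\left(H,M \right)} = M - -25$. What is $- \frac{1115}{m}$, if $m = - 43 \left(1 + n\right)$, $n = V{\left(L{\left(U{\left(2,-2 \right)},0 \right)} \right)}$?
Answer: $- \frac{1115}{43} \approx -25.93$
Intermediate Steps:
$U{\left(H,M \right)} = 25 + M$ ($U{\left(H,M \right)} = M + 25 = 25 + M$)
$L{\left(E,u \right)} = 2 E \left(-2 + u\right)$ ($L{\left(E,u \right)} = \left(-2 + u\right) 2 E = 2 E \left(-2 + u\right)$)
$V{\left(a \right)} = -2$
$n = -2$
$m = 43$ ($m = - 43 \left(1 - 2\right) = \left(-43\right) \left(-1\right) = 43$)
$- \frac{1115}{m} = - \frac{1115}{43}$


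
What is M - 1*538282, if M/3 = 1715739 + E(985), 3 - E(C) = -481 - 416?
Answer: 4611635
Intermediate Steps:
E(C) = 900 (E(C) = 3 - (-481 - 416) = 3 - 1*(-897) = 3 + 897 = 900)
M = 5149917 (M = 3*(1715739 + 900) = 3*1716639 = 5149917)
M - 1*538282 = 5149917 - 1*538282 = 5149917 - 538282 = 4611635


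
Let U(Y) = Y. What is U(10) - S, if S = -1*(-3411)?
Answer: -3401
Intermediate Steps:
S = 3411
U(10) - S = 10 - 1*3411 = 10 - 3411 = -3401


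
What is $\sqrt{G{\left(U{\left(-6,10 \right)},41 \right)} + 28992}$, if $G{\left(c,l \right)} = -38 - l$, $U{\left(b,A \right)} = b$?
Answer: $\sqrt{28913} \approx 170.04$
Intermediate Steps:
$\sqrt{G{\left(U{\left(-6,10 \right)},41 \right)} + 28992} = \sqrt{\left(-38 - 41\right) + 28992} = \sqrt{-79 + 28992} = \sqrt{28913}$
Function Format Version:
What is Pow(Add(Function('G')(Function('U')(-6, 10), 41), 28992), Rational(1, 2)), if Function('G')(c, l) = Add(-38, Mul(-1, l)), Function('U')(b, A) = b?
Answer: Pow(28913, Rational(1, 2)) ≈ 170.04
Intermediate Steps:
Pow(Add(Function('G')(Function('U')(-6, 10), 41), 28992), Rational(1, 2)) = Pow(Add(Add(-38, Mul(-1, 41)), 28992), Rational(1, 2)) = Pow(Add(Add(-38, -41), 28992), Rational(1, 2)) = Pow(Add(-79, 28992), Rational(1, 2)) = Pow(28913, Rational(1, 2))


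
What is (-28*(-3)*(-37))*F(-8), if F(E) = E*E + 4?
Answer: -211344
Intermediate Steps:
F(E) = 4 + E² (F(E) = E² + 4 = 4 + E²)
(-28*(-3)*(-37))*F(-8) = (-28*(-3)*(-37))*(4 + (-8)²) = (84*(-37))*(4 + 64) = -3108*68 = -211344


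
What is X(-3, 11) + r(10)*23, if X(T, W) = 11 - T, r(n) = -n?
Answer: -216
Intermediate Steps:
X(-3, 11) + r(10)*23 = (11 - 1*(-3)) - 1*10*23 = (11 + 3) - 10*23 = 14 - 230 = -216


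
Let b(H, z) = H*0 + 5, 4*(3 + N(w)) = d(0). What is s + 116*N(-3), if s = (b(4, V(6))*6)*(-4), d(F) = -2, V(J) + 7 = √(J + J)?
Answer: -526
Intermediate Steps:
V(J) = -7 + √2*√J (V(J) = -7 + √(J + J) = -7 + √(2*J) = -7 + √2*√J)
N(w) = -7/2 (N(w) = -3 + (¼)*(-2) = -3 - ½ = -7/2)
b(H, z) = 5 (b(H, z) = 0 + 5 = 5)
s = -120 (s = (5*6)*(-4) = 30*(-4) = -120)
s + 116*N(-3) = -120 + 116*(-7/2) = -120 - 406 = -526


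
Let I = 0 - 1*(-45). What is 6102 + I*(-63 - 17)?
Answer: 2502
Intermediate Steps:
I = 45 (I = 0 + 45 = 45)
6102 + I*(-63 - 17) = 6102 + 45*(-63 - 17) = 6102 + 45*(-80) = 6102 - 3600 = 2502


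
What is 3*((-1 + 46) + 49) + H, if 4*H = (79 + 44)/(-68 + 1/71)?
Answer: 1812041/6436 ≈ 281.55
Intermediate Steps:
H = -2911/6436 (H = ((79 + 44)/(-68 + 1/71))/4 = (123/(-68 + 1/71))/4 = (123/(-4827/71))/4 = (123*(-71/4827))/4 = (¼)*(-2911/1609) = -2911/6436 ≈ -0.45230)
3*((-1 + 46) + 49) + H = 3*((-1 + 46) + 49) - 2911/6436 = 3*(45 + 49) - 2911/6436 = 3*94 - 2911/6436 = 282 - 2911/6436 = 1812041/6436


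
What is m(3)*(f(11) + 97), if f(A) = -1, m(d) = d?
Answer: 288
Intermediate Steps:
m(3)*(f(11) + 97) = 3*(-1 + 97) = 3*96 = 288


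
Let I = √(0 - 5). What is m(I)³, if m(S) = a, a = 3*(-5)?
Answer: -3375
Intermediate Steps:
a = -15
I = I*√5 (I = √(-5) = I*√5 ≈ 2.2361*I)
m(S) = -15
m(I)³ = (-15)³ = -3375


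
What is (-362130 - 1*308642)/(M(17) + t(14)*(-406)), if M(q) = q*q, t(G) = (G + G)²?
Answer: 670772/318015 ≈ 2.1092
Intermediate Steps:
t(G) = 4*G² (t(G) = (2*G)² = 4*G²)
M(q) = q²
(-362130 - 1*308642)/(M(17) + t(14)*(-406)) = (-362130 - 1*308642)/(17² + (4*14²)*(-406)) = (-362130 - 308642)/(289 + (4*196)*(-406)) = -670772/(289 + 784*(-406)) = -670772/(289 - 318304) = -670772/(-318015) = -670772*(-1/318015) = 670772/318015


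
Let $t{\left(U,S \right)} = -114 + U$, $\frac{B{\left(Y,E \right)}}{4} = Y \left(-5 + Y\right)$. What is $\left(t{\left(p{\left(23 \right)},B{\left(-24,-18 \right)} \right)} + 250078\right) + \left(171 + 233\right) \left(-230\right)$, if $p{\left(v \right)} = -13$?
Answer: $157031$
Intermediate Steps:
$B{\left(Y,E \right)} = 4 Y \left(-5 + Y\right)$
$\left(t{\left(p{\left(23 \right)},B{\left(-24,-18 \right)} \right)} + 250078\right) + \left(171 + 233\right) \left(-230\right) = \left(\left(-114 - 13\right) + 250078\right) + \left(171 + 233\right) \left(-230\right) = \left(-127 + 250078\right) + 404 \left(-230\right) = 249951 - 92920 = 157031$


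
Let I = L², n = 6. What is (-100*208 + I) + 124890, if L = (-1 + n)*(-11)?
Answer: 107115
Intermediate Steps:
L = -55 (L = (-1 + 6)*(-11) = 5*(-11) = -55)
I = 3025 (I = (-55)² = 3025)
(-100*208 + I) + 124890 = (-100*208 + 3025) + 124890 = (-20800 + 3025) + 124890 = -17775 + 124890 = 107115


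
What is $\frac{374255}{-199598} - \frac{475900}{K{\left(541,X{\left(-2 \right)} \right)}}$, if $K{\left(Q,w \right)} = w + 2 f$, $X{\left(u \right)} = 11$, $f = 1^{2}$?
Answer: $- \frac{13570507645}{370682} \approx -36610.0$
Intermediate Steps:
$f = 1$
$K{\left(Q,w \right)} = 2 + w$ ($K{\left(Q,w \right)} = w + 2 \cdot 1 = w + 2 = 2 + w$)
$\frac{374255}{-199598} - \frac{475900}{K{\left(541,X{\left(-2 \right)} \right)}} = \frac{374255}{-199598} - \frac{475900}{2 + 11} = 374255 \left(- \frac{1}{199598}\right) - \frac{475900}{13} = - \frac{53465}{28514} - \frac{475900}{13} = - \frac{13570507645}{370682}$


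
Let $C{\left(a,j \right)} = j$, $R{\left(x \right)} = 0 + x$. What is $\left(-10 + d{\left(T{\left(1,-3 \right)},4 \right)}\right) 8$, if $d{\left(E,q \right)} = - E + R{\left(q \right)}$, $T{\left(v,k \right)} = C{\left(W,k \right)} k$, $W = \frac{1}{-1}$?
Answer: $-120$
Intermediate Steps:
$W = -1$
$R{\left(x \right)} = x$
$T{\left(v,k \right)} = k^{2}$ ($T{\left(v,k \right)} = k k = k^{2}$)
$d{\left(E,q \right)} = q - E$ ($d{\left(E,q \right)} = - E + q = q - E$)
$\left(-10 + d{\left(T{\left(1,-3 \right)},4 \right)}\right) 8 = \left(-10 + \left(4 - \left(-3\right)^{2}\right)\right) 8 = \left(-10 + \left(4 - 9\right)\right) 8 = \left(-10 - 5\right) 8 = \left(-15\right) 8 = -120$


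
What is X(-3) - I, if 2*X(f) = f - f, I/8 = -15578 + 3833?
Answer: 93960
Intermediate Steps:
I = -93960 (I = 8*(-15578 + 3833) = 8*(-11745) = -93960)
X(f) = 0 (X(f) = (f - f)/2 = (½)*0 = 0)
X(-3) - I = 0 - 1*(-93960) = 0 + 93960 = 93960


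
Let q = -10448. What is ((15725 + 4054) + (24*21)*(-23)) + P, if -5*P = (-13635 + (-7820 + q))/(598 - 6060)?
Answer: 223555067/27310 ≈ 8185.8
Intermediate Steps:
P = -31903/27310 (P = -(-13635 + (-7820 - 10448))/(5*(598 - 6060)) = -(-13635 - 18268)/(5*(-5462)) = -(-31903)*(-1)/(5*5462) = -⅕*31903/5462 = -31903/27310 ≈ -1.1682)
((15725 + 4054) + (24*21)*(-23)) + P = ((15725 + 4054) + (24*21)*(-23)) - 31903/27310 = (19779 + 504*(-23)) - 31903/27310 = (19779 - 11592) - 31903/27310 = 8187 - 31903/27310 = 223555067/27310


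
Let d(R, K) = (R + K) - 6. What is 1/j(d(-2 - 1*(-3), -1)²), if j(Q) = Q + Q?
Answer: 1/72 ≈ 0.013889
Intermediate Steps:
d(R, K) = -6 + K + R (d(R, K) = (K + R) - 6 = -6 + K + R)
j(Q) = 2*Q
1/j(d(-2 - 1*(-3), -1)²) = 1/(2*(-6 - 1 + (-2 - 1*(-3)))²) = 1/(2*(-6 - 1 + (-2 + 3))²) = 1/(2*(-6 - 1 + 1)²) = 1/(2*(-6)²) = 1/(2*36) = 1/72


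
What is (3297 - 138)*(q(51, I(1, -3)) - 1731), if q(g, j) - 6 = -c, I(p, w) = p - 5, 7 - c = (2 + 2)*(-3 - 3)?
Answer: -5547204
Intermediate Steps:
c = 31 (c = 7 - (2 + 2)*(-3 - 3) = 7 - 4*(-6) = 7 - 1*(-24) = 7 + 24 = 31)
I(p, w) = -5 + p
q(g, j) = -25 (q(g, j) = 6 - 1*31 = 6 - 31 = -25)
(3297 - 138)*(q(51, I(1, -3)) - 1731) = (3297 - 138)*(-25 - 1731) = 3159*(-1756) = -5547204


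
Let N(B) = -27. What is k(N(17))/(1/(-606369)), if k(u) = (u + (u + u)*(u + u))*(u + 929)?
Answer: -1580123636982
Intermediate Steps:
k(u) = (929 + u)*(u + 4*u²) (k(u) = (u + (2*u)*(2*u))*(929 + u) = (u + 4*u²)*(929 + u) = (929 + u)*(u + 4*u²))
k(N(17))/(1/(-606369)) = (-27*(929 + 4*(-27)² + 3717*(-27)))/(1/(-606369)) = (-27*(929 + 4*729 - 100359))/(-1/606369) = -27*(929 + 2916 - 100359)*(-606369) = -27*(-96514)*(-606369) = 2605878*(-606369) = -1580123636982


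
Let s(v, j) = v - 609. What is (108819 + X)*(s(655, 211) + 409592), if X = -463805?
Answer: -145415755068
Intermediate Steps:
s(v, j) = -609 + v
(108819 + X)*(s(655, 211) + 409592) = (108819 - 463805)*((-609 + 655) + 409592) = -354986*(46 + 409592) = -354986*409638 = -145415755068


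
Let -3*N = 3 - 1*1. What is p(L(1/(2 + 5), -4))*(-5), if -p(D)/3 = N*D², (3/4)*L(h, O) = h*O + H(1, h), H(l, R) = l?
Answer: -160/49 ≈ -3.2653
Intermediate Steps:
N = -⅔ (N = -(3 - 1*1)/3 = -(3 - 1)/3 = -⅓*2 = -⅔ ≈ -0.66667)
L(h, O) = 4/3 + 4*O*h/3 (L(h, O) = 4*(h*O + 1)/3 = 4*(O*h + 1)/3 = 4*(1 + O*h)/3 = 4/3 + 4*O*h/3)
p(D) = 2*D² (p(D) = -(-2)*D² = 2*D²)
p(L(1/(2 + 5), -4))*(-5) = (2*(4/3 + (4/3)*(-4)/(2 + 5))²)*(-5) = (2*(4/3 + (4/3)*(-4)/7)²)*(-5) = (2*(4/3 + (4/3)*(-4)*(⅐))²)*(-5) = (2*(4/3 - 16/21)²)*(-5) = (2*(4/7)²)*(-5) = (2*(16/49))*(-5) = (32/49)*(-5) = -160/49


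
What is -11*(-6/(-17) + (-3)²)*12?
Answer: -20988/17 ≈ -1234.6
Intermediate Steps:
-11*(-6/(-17) + (-3)²)*12 = -11*(-6*(-1/17) + 9)*12 = -11*(6/17 + 9)*12 = -1749*12/17 = -11*1908/17 = -20988/17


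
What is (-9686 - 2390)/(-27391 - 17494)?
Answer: 12076/44885 ≈ 0.26904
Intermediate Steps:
(-9686 - 2390)/(-27391 - 17494) = -12076/(-44885) = -12076*(-1/44885) = 12076/44885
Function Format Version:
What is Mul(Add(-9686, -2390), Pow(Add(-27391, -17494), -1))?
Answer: Rational(12076, 44885) ≈ 0.26904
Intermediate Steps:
Mul(Add(-9686, -2390), Pow(Add(-27391, -17494), -1)) = Mul(-12076, Pow(-44885, -1)) = Mul(-12076, Rational(-1, 44885)) = Rational(12076, 44885)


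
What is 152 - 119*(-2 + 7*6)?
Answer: -4608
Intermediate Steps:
152 - 119*(-2 + 7*6) = 152 - 119*(-2 + 42) = 152 - 119*40 = 152 - 4760 = -4608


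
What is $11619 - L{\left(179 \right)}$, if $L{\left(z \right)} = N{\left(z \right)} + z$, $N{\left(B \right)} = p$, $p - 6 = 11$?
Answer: $11423$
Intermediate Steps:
$p = 17$ ($p = 6 + 11 = 17$)
$N{\left(B \right)} = 17$
$L{\left(z \right)} = 17 + z$
$11619 - L{\left(179 \right)} = 11619 - \left(17 + 179\right) = 11619 - 196 = 11423$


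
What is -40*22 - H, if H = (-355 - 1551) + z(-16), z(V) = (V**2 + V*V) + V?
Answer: 530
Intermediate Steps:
z(V) = V + 2*V**2 (z(V) = (V**2 + V**2) + V = 2*V**2 + V = V + 2*V**2)
H = -1410 (H = (-355 - 1551) - 16*(1 + 2*(-16)) = -1906 - 16*(1 - 32) = -1906 - 16*(-31) = -1906 + 496 = -1410)
-40*22 - H = -40*22 - 1*(-1410) = -880 + 1410 = 530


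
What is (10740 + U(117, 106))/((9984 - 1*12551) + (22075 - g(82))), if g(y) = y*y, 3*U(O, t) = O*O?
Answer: 15303/12784 ≈ 1.1970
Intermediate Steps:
U(O, t) = O²/3 (U(O, t) = (O*O)/3 = O²/3)
g(y) = y²
(10740 + U(117, 106))/((9984 - 1*12551) + (22075 - g(82))) = (10740 + (⅓)*117²)/((9984 - 1*12551) + (22075 - 1*82²)) = (10740 + (⅓)*13689)/((9984 - 12551) + (22075 - 1*6724)) = (10740 + 4563)/(-2567 + (22075 - 6724)) = 15303/(-2567 + 15351) = 15303/12784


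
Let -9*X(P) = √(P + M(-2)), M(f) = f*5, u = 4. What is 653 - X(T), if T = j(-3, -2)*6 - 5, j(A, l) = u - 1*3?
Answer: 653 + I/3 ≈ 653.0 + 0.33333*I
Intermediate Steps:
M(f) = 5*f
j(A, l) = 1 (j(A, l) = 4 - 1*3 = 4 - 3 = 1)
T = 1 (T = 1*6 - 5 = 6 - 5 = 1)
X(P) = -√(-10 + P)/9 (X(P) = -√(P + 5*(-2))/9 = -√(P - 10)/9 = -√(-10 + P)/9)
653 - X(T) = 653 - (-1)*√(-10 + 1)/9 = 653 - (-1)*√(-9)/9 = 653 - (-1)*3*I/9 = 653 - (-1)*I/3 = 653 + I/3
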